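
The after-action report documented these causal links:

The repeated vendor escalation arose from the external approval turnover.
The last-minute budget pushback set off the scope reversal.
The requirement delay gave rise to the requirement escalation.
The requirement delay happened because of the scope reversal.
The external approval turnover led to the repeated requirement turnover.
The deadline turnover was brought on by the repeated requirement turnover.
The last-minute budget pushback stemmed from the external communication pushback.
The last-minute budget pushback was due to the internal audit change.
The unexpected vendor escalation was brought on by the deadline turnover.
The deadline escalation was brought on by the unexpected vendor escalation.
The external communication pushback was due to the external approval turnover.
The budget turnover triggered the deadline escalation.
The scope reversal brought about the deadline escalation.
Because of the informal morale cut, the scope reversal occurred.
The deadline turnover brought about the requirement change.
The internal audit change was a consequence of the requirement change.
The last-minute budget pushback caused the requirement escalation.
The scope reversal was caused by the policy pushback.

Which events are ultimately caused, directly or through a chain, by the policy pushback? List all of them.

the deadline escalation, the requirement delay, the requirement escalation, the scope reversal

Direct effects: the scope reversal.
2 steps out: the requirement delay, the deadline escalation.
3 steps out: the requirement escalation.
Not reachable from it: the external approval turnover, the repeated requirement turnover, the deadline turnover, the external communication pushback, the requirement change, the budget turnover, the internal audit change, the last-minute budget pushback, the repeated vendor escalation, the informal morale cut, the unexpected vendor escalation.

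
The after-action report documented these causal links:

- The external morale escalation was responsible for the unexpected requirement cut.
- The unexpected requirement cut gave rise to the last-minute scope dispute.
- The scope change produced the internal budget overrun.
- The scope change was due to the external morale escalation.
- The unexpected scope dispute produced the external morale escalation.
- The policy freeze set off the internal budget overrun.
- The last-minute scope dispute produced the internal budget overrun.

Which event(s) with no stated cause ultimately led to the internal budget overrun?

Tracing upstream from the internal budget overrun: the internal budget overrun ← the scope change ← the external morale escalation ← the unexpected scope dispute.
A separate upstream branch: the internal budget overrun ← the policy freeze.
Each of those chain origins has no stated cause.

the policy freeze, the unexpected scope dispute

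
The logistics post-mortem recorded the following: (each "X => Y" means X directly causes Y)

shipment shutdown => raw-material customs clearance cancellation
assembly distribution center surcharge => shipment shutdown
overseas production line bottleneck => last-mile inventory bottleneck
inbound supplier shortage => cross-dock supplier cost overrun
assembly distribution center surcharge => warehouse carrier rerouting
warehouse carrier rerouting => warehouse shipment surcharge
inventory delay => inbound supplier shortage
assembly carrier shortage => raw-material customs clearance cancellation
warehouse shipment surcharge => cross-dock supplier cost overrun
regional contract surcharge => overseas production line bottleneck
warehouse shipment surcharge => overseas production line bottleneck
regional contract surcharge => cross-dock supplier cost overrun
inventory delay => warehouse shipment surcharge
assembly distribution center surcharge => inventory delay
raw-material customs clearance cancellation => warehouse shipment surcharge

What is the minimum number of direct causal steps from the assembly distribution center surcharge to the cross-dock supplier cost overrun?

Shortest chain: the assembly distribution center surcharge → the warehouse carrier rerouting → the warehouse shipment surcharge → the cross-dock supplier cost overrun.

3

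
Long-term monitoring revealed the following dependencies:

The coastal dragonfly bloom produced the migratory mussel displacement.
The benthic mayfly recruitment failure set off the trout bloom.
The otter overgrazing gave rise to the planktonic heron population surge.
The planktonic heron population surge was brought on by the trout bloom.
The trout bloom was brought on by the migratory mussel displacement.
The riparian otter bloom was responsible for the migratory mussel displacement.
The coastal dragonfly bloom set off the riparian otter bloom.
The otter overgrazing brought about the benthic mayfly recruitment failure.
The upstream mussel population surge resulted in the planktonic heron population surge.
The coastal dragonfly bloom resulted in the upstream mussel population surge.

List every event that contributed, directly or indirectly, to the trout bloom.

the benthic mayfly recruitment failure, the coastal dragonfly bloom, the migratory mussel displacement, the otter overgrazing, the riparian otter bloom

Immediate causes of the trout bloom: the benthic mayfly recruitment failure, the migratory mussel displacement.
Further upstream: the coastal dragonfly bloom, the otter overgrazing, the riparian otter bloom.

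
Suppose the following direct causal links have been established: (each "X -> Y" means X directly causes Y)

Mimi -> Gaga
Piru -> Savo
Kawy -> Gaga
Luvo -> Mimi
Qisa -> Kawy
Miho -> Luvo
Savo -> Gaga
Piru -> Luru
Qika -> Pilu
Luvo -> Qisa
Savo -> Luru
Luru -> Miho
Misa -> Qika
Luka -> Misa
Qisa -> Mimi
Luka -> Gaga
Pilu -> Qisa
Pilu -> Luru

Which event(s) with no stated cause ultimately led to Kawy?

Tracing upstream from Kawy: Kawy ← Qisa ← Pilu ← Qika ← Misa ← Luka.
A separate upstream branch: Kawy ← Qisa ← Luvo ← Miho ← Luru ← Piru.
Each of those chain origins has no stated cause.

Luka, Piru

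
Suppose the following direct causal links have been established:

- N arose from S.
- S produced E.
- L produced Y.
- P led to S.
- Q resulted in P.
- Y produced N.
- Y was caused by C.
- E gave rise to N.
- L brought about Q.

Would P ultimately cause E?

There is a causal chain: P → S → E.

Yes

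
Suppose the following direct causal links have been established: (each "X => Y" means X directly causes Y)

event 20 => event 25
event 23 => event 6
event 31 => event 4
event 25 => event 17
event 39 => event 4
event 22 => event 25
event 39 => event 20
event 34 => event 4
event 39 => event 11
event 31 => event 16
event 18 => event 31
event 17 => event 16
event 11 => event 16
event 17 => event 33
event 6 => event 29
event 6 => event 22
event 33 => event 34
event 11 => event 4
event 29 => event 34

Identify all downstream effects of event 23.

Direct effects: event 6.
2 steps out: event 22, event 29.
3 steps out: event 25, event 34.
4 steps out: event 17, event 4.
5 steps out: event 33, event 16.
Not reachable from it: event 39, event 18, event 20, event 11, event 31.

event 16, event 17, event 22, event 25, event 29, event 33, event 34, event 4, event 6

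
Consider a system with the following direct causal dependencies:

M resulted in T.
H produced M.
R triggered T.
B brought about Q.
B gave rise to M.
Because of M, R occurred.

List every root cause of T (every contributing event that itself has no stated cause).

B, H

Tracing upstream from T: T ← M ← B.
A separate upstream branch: T ← M ← H.
Each of those chain origins has no stated cause.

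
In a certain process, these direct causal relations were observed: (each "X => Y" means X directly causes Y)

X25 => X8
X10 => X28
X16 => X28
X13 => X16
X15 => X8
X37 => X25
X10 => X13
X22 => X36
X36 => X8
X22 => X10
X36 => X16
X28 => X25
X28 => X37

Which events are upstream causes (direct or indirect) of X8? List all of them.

X10, X13, X15, X16, X22, X25, X28, X36, X37

Immediate causes of X8: X36, X15, X25.
Further upstream: X22, X10, X13, X16, X28, X37.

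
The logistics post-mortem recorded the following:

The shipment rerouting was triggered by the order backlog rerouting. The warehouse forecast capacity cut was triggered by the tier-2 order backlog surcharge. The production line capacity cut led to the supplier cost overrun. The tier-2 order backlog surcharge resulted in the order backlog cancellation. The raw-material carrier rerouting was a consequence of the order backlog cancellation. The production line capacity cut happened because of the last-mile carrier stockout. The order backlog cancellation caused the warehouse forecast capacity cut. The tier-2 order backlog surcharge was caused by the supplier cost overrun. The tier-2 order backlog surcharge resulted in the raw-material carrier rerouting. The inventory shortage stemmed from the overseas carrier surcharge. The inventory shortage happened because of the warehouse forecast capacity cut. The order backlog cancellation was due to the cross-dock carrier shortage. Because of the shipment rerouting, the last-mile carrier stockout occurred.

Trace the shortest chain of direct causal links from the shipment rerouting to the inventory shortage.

the shipment rerouting → the last-mile carrier stockout → the production line capacity cut → the supplier cost overrun → the tier-2 order backlog surcharge → the warehouse forecast capacity cut → the inventory shortage

the shipment rerouting → the last-mile carrier stockout
the last-mile carrier stockout → the production line capacity cut
the production line capacity cut → the supplier cost overrun
the supplier cost overrun → the tier-2 order backlog surcharge
the tier-2 order backlog surcharge → the warehouse forecast capacity cut
the warehouse forecast capacity cut → the inventory shortage
Length: 6 steps.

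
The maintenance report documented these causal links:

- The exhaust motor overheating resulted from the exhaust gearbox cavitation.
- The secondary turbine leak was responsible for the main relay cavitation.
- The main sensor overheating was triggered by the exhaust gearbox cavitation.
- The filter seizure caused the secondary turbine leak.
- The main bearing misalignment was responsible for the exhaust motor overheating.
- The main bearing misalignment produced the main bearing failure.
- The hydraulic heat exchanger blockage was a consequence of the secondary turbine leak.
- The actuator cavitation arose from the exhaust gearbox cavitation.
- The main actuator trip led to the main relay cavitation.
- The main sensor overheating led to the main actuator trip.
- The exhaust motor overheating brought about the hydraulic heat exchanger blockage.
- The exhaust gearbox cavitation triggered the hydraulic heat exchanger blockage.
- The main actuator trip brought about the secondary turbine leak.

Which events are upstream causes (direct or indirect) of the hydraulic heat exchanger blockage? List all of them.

the exhaust gearbox cavitation, the exhaust motor overheating, the filter seizure, the main actuator trip, the main bearing misalignment, the main sensor overheating, the secondary turbine leak

Immediate causes of the hydraulic heat exchanger blockage: the exhaust gearbox cavitation, the exhaust motor overheating, the secondary turbine leak.
Further upstream: the main sensor overheating, the main bearing misalignment, the filter seizure, the main actuator trip.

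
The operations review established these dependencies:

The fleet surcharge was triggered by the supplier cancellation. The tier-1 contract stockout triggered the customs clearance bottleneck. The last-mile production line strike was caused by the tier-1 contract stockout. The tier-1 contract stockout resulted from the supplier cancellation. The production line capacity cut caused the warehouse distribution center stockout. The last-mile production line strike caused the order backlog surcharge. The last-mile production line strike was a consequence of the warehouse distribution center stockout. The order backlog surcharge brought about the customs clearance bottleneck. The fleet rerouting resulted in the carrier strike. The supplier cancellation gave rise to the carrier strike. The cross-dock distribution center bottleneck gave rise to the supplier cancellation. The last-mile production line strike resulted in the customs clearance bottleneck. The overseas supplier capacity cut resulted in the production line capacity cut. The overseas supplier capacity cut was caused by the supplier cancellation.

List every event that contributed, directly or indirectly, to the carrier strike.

the cross-dock distribution center bottleneck, the fleet rerouting, the supplier cancellation

Immediate causes of the carrier strike: the supplier cancellation, the fleet rerouting.
Further upstream: the cross-dock distribution center bottleneck.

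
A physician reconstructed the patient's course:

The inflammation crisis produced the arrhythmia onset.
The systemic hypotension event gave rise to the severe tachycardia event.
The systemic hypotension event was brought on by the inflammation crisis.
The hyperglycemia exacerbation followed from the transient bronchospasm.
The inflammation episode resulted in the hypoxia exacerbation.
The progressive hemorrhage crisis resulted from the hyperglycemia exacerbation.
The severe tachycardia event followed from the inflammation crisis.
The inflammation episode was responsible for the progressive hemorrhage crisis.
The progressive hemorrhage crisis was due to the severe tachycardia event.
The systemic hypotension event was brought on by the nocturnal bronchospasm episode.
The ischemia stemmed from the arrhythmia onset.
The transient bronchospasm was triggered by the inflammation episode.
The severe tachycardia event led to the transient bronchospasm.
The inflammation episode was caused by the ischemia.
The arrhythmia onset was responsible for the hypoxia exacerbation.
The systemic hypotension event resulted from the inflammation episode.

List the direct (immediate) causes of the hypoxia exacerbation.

Upstream contributors include the inflammation crisis, the ischemia, but only the arrhythmia onset, the inflammation episode feed directly into the hypoxia exacerbation.

the arrhythmia onset, the inflammation episode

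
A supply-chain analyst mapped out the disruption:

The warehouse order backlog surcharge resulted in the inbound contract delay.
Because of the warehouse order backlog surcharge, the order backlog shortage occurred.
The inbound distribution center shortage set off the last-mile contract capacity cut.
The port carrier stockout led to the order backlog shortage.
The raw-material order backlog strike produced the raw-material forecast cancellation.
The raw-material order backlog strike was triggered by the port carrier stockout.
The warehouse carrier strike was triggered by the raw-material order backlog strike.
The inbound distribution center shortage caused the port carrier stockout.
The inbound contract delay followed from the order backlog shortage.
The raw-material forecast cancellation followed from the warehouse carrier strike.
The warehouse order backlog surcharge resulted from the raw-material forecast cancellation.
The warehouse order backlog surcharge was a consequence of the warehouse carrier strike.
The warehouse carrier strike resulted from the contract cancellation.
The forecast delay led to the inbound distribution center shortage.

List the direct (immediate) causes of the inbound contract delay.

the order backlog shortage, the warehouse order backlog surcharge

Upstream contributors include the forecast delay, the inbound distribution center shortage, the port carrier stockout, the contract cancellation, the raw-material order backlog strike, the warehouse carrier strike, the raw-material forecast cancellation, but only the order backlog shortage, the warehouse order backlog surcharge feed directly into the inbound contract delay.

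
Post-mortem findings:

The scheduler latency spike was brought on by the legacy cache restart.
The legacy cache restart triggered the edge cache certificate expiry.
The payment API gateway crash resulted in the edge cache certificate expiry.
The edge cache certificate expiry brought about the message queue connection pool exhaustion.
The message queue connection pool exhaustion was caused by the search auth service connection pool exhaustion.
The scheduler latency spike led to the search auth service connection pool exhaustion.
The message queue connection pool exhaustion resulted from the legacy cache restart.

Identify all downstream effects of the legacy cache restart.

Direct effects: the edge cache certificate expiry, the scheduler latency spike, the message queue connection pool exhaustion.
2 steps out: the search auth service connection pool exhaustion.
Not reachable from it: the payment API gateway crash.

the edge cache certificate expiry, the message queue connection pool exhaustion, the scheduler latency spike, the search auth service connection pool exhaustion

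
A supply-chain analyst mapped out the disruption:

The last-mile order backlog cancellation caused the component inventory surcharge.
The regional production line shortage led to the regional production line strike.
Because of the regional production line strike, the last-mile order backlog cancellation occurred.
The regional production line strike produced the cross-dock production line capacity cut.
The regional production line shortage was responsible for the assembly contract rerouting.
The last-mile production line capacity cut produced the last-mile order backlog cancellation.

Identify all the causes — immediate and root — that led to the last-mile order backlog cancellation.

the last-mile production line capacity cut, the regional production line shortage, the regional production line strike

Immediate causes of the last-mile order backlog cancellation: the regional production line strike, the last-mile production line capacity cut.
Further upstream: the regional production line shortage.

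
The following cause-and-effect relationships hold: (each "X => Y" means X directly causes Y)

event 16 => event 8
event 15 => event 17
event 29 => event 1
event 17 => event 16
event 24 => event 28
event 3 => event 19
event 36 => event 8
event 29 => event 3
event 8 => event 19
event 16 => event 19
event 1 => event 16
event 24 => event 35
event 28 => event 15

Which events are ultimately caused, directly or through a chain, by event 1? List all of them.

Direct effects: event 16.
2 steps out: event 8, event 19.
Not reachable from it: event 24, event 29, event 35, event 36, event 28, event 3, event 15, event 17.

event 16, event 19, event 8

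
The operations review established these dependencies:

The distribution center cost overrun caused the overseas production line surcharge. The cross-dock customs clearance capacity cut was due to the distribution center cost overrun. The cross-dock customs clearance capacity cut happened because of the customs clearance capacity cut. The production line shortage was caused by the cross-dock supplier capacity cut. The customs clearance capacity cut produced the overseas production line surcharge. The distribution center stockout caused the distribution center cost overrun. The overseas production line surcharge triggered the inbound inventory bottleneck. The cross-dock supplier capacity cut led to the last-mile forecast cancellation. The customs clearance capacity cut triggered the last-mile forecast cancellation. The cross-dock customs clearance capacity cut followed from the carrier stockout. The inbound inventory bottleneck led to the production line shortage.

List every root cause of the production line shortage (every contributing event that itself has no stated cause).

the cross-dock supplier capacity cut, the customs clearance capacity cut, the distribution center stockout

Tracing upstream from the production line shortage: the production line shortage ← the inbound inventory bottleneck ← the overseas production line surcharge ← the distribution center cost overrun ← the distribution center stockout.
A separate upstream branch: the production line shortage ← the cross-dock supplier capacity cut.
A separate upstream branch: the production line shortage ← the inbound inventory bottleneck ← the overseas production line surcharge ← the customs clearance capacity cut.
Each of those chain origins has no stated cause.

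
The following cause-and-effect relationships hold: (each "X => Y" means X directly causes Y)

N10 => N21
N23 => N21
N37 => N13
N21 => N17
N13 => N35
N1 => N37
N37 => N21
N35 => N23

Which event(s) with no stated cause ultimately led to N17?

Tracing upstream from N17: N17 ← N21 ← N37 ← N1.
A separate upstream branch: N17 ← N21 ← N10.
Each of those chain origins has no stated cause.

N1, N10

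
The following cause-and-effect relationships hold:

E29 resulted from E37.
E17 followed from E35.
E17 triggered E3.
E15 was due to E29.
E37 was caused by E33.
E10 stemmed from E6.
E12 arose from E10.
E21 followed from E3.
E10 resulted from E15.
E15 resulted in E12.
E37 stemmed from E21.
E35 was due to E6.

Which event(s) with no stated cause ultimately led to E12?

Tracing upstream from E12: E12 ← E10 ← E6.
A separate upstream branch: E12 ← E15 ← E29 ← E37 ← E33.
Each of those chain origins has no stated cause.

E33, E6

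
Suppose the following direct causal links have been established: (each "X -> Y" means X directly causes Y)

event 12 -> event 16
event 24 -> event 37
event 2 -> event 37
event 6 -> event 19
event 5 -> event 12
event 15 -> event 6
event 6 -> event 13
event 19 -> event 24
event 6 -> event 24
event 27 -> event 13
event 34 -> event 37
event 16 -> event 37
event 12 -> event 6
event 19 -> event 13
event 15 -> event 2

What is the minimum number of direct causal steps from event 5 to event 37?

3

Shortest chain: event 5 → event 12 → event 16 → event 37.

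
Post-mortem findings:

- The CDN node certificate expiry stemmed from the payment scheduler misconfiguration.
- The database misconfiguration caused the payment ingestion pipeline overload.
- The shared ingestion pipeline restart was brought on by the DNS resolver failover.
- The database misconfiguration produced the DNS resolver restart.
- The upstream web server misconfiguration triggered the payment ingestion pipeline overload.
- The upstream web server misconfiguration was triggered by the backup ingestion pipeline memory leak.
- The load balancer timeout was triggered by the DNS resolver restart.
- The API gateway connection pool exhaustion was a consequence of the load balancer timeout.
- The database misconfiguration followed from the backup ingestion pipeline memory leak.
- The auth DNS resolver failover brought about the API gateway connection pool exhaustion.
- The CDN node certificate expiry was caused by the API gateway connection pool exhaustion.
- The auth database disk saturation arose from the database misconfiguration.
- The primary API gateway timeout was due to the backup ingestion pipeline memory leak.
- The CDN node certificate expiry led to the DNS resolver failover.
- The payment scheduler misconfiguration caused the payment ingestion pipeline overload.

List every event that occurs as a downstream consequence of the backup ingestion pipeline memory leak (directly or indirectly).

the API gateway connection pool exhaustion, the CDN node certificate expiry, the DNS resolver failover, the DNS resolver restart, the auth database disk saturation, the database misconfiguration, the load balancer timeout, the payment ingestion pipeline overload, the primary API gateway timeout, the shared ingestion pipeline restart, the upstream web server misconfiguration

Direct effects: the primary API gateway timeout, the database misconfiguration, the upstream web server misconfiguration.
2 steps out: the auth database disk saturation, the DNS resolver restart, the payment ingestion pipeline overload.
3 steps out: the load balancer timeout.
4 steps out: the API gateway connection pool exhaustion.
5 steps out: the CDN node certificate expiry.
6 steps out: the DNS resolver failover.
7 steps out: the shared ingestion pipeline restart.
Not reachable from it: the auth DNS resolver failover, the payment scheduler misconfiguration.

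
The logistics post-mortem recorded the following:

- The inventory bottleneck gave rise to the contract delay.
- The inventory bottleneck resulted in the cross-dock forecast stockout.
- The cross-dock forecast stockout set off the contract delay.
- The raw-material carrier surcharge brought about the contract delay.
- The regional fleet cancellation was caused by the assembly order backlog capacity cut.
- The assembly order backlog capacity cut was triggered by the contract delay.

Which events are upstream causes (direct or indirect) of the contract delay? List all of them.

Immediate causes of the contract delay: the inventory bottleneck, the cross-dock forecast stockout, the raw-material carrier surcharge.

the cross-dock forecast stockout, the inventory bottleneck, the raw-material carrier surcharge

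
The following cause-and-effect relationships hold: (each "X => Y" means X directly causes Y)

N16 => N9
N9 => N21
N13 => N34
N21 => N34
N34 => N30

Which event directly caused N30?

Upstream contributors include N16, N9, N21, N13, but only N34 feeds directly into N30.

N34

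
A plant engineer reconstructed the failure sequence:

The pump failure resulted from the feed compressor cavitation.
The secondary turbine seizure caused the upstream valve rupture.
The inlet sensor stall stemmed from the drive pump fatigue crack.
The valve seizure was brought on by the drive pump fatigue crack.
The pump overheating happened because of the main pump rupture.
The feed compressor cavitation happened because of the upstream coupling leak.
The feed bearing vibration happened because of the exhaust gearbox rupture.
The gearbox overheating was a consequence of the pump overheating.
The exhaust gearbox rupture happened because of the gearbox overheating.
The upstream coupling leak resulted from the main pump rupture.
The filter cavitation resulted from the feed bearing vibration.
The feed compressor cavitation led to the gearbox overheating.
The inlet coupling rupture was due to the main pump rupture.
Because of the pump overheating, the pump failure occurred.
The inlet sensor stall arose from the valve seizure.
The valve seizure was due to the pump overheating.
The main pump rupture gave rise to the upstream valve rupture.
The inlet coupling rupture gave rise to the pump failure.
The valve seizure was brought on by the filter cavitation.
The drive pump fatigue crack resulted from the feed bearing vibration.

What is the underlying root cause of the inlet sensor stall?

Tracing upstream from the inlet sensor stall: the inlet sensor stall ← the valve seizure ← the pump overheating ← the main pump rupture.
The main pump rupture has no stated cause, so it is the root.

the main pump rupture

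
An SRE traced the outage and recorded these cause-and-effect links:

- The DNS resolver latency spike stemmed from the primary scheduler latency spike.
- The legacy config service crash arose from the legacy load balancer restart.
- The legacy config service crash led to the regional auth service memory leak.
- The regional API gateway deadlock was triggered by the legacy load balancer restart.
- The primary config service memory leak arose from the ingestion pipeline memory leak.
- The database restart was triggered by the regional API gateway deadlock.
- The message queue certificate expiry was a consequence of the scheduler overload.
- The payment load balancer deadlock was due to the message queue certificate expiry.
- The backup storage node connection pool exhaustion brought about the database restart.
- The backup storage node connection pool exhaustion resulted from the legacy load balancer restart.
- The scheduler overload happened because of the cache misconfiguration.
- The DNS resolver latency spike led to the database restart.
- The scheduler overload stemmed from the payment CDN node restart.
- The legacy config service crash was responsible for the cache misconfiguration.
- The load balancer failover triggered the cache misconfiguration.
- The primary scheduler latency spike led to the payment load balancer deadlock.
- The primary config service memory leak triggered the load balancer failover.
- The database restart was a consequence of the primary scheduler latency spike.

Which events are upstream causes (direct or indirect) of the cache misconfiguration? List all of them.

Immediate causes of the cache misconfiguration: the legacy config service crash, the load balancer failover.
Further upstream: the legacy load balancer restart, the ingestion pipeline memory leak, the primary config service memory leak.

the ingestion pipeline memory leak, the legacy config service crash, the legacy load balancer restart, the load balancer failover, the primary config service memory leak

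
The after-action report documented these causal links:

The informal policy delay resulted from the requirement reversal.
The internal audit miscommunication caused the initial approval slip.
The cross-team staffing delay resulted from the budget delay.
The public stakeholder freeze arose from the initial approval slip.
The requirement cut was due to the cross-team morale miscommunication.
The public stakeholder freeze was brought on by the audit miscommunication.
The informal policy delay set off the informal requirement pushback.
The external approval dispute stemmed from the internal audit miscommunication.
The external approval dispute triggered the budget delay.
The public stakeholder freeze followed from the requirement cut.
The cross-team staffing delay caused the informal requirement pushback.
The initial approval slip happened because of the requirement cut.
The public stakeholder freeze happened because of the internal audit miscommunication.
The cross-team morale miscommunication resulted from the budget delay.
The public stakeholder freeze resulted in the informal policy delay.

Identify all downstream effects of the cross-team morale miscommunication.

Direct effects: the requirement cut.
2 steps out: the initial approval slip, the public stakeholder freeze.
3 steps out: the informal policy delay.
4 steps out: the informal requirement pushback.
Not reachable from it: the audit miscommunication, the internal audit miscommunication, the external approval dispute, the budget delay, the cross-team staffing delay, the requirement reversal.

the informal policy delay, the informal requirement pushback, the initial approval slip, the public stakeholder freeze, the requirement cut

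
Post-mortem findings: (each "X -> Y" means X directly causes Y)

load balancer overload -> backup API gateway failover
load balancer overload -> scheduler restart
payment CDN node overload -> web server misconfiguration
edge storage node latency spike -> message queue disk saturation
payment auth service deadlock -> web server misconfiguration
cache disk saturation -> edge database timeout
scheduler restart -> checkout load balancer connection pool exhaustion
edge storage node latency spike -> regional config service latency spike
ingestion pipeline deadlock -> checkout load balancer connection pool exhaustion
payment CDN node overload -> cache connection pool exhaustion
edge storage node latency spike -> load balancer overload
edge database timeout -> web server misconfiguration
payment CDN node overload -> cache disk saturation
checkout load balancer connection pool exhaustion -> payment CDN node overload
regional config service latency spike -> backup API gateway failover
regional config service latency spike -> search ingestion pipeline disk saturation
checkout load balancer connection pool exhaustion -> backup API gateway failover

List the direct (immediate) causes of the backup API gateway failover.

Upstream contributors include the ingestion pipeline deadlock, the edge storage node latency spike, the scheduler restart, but only the checkout load balancer connection pool exhaustion, the load balancer overload, the regional config service latency spike feed directly into the backup API gateway failover.

the checkout load balancer connection pool exhaustion, the load balancer overload, the regional config service latency spike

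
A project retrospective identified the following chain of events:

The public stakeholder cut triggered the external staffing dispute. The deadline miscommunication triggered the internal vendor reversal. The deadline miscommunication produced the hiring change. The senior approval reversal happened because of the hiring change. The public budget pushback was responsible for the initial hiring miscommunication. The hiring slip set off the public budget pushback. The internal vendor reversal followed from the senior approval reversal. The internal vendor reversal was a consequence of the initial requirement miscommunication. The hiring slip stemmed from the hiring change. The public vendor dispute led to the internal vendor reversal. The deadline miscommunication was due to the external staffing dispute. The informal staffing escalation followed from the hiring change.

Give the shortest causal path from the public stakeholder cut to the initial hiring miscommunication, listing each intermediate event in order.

the public stakeholder cut → the external staffing dispute
the external staffing dispute → the deadline miscommunication
the deadline miscommunication → the hiring change
the hiring change → the hiring slip
the hiring slip → the public budget pushback
the public budget pushback → the initial hiring miscommunication
Length: 6 steps.

the public stakeholder cut → the external staffing dispute → the deadline miscommunication → the hiring change → the hiring slip → the public budget pushback → the initial hiring miscommunication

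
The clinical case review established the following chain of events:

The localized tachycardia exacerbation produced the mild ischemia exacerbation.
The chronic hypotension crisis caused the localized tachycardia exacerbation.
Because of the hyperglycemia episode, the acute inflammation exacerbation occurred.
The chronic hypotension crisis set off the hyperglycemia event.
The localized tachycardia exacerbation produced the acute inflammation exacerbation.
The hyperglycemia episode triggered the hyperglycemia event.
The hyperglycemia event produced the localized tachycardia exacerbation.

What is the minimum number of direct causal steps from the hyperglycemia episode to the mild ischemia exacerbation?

Shortest chain: the hyperglycemia episode → the hyperglycemia event → the localized tachycardia exacerbation → the mild ischemia exacerbation.

3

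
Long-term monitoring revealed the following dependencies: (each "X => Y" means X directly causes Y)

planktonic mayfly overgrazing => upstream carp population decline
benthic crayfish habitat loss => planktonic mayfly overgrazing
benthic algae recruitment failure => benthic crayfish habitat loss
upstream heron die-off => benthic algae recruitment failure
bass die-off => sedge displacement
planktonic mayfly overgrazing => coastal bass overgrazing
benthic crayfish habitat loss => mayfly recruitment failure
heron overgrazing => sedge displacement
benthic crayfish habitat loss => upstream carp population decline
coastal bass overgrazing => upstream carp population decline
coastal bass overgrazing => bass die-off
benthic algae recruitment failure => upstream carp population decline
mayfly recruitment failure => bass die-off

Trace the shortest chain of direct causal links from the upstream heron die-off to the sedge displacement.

the upstream heron die-off → the benthic algae recruitment failure
the benthic algae recruitment failure → the benthic crayfish habitat loss
the benthic crayfish habitat loss → the mayfly recruitment failure
the mayfly recruitment failure → the bass die-off
the bass die-off → the sedge displacement
Length: 5 steps.

the upstream heron die-off → the benthic algae recruitment failure → the benthic crayfish habitat loss → the mayfly recruitment failure → the bass die-off → the sedge displacement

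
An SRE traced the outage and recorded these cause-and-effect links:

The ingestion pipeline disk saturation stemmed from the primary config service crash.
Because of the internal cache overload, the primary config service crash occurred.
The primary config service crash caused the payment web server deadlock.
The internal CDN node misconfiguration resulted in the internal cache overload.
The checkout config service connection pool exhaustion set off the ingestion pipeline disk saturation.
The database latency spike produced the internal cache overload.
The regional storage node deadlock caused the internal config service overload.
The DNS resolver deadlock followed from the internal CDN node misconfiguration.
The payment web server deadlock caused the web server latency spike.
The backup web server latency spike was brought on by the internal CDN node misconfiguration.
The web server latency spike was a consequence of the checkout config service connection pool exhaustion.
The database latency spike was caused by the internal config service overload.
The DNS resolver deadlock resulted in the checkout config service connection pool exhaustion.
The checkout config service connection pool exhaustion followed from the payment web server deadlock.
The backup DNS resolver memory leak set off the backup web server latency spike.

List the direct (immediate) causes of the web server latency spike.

the checkout config service connection pool exhaustion, the payment web server deadlock

Upstream contributors include the regional storage node deadlock, the internal config service overload, the internal CDN node misconfiguration, the database latency spike, the internal cache overload, the DNS resolver deadlock, the primary config service crash, but only the checkout config service connection pool exhaustion, the payment web server deadlock feed directly into the web server latency spike.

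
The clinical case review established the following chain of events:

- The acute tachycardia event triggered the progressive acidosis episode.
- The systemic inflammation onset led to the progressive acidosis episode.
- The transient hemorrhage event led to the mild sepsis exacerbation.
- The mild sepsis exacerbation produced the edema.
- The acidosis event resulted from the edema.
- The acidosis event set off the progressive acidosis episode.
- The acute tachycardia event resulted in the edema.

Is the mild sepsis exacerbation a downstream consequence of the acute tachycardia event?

The acute tachycardia event leads to the edema, the acidosis event, the progressive acidosis episode; the mild sepsis exacerbation is not among them.

No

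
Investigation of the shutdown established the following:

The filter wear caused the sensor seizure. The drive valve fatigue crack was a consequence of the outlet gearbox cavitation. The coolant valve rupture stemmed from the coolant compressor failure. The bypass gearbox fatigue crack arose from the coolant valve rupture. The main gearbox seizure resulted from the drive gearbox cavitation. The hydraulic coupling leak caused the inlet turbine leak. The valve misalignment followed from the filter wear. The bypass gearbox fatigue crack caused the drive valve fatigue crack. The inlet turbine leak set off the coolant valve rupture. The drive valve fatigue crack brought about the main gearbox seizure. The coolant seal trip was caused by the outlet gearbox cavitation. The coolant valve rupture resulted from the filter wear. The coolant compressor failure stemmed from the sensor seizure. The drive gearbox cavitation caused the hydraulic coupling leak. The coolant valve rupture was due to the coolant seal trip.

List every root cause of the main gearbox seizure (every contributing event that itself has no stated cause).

the drive gearbox cavitation, the filter wear, the outlet gearbox cavitation

Tracing upstream from the main gearbox seizure: the main gearbox seizure ← the drive valve fatigue crack ← the bypass gearbox fatigue crack ← the coolant valve rupture ← the filter wear.
A separate upstream branch: the main gearbox seizure ← the drive valve fatigue crack ← the outlet gearbox cavitation.
A separate upstream branch: the main gearbox seizure ← the drive gearbox cavitation.
Each of those chain origins has no stated cause.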